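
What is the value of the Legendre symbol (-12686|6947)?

Pull out -1: (-12686|6947) = (-1|6947)·(12686|6947). Since 6947 ≡ 3 (mod 4), (-1|6947) = -1. Now have -(12686|6947).
Reduce the numerator: 12686 ≡ 5739 (mod 6947), so (12686|6947) = (5739|6947).
Both 5739 ≡ 3 and 6947 ≡ 3 (mod 4), so reciprocity gives (5739|6947) = -(6947|5739). Reduce: 6947 ≡ 1208 (mod 5739). Now have (1208|5739).
Factor out 2: 1208 = 2^3·151. Since 5739 ≡ 3 (mod 8), (2|5739) = -1, and (2|5739)^3 = -1. Now have -(151|5739).
Both 151 ≡ 3 and 5739 ≡ 3 (mod 4), so reciprocity gives (151|5739) = -(5739|151). Reduce: 5739 ≡ 1 (mod 151). Now have (1|151).
(1|151) = 1. Collecting the sign factors: 1.

1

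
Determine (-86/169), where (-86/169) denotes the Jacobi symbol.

(-86/169)
  = (83/169)    [-86 ≡ 83 mod 169]
  = (169/83)    [QR: 169 ≡ 1 mod 4, sign kept]
  = (3/83)    [169 ≡ 3 mod 83]
  = -(83/3)    [QR: both ≡ 3 mod 4, sign flips]
  = -(2/3)    [83 ≡ 2 mod 3]
  = (1/3)    [3 ≡ 3 mod 8 ⇒ (2/3) = -1]
  = 1    [(1/3) = 1]

1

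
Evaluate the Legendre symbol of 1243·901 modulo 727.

-1

By multiplicativity, (1243·901/727) = (1243/727)·(901/727).
First factor (1243/727):
(1243/727)
  = (516/727)    [1243 ≡ 516 mod 727]
  = (129/727)    [727 ≡ 7 mod 8 ⇒ (2/727)^2 = +1]
  = (727/129)    [QR: 129 ≡ 1 mod 4, sign kept]
  = (82/129)    [727 ≡ 82 mod 129]
  = (41/129)    [129 ≡ 1 mod 8 ⇒ (2/129) = +1]
  = (129/41)    [QR: 41 ≡ 1 mod 4, sign kept]
  = (6/41)    [129 ≡ 6 mod 41]
  = (3/41)    [41 ≡ 1 mod 8 ⇒ (2/41) = +1]
  = (41/3)    [QR: 41 ≡ 1 mod 4, sign kept]
  = (2/3)    [41 ≡ 2 mod 3]
  = -(1/3)    [3 ≡ 3 mod 8 ⇒ (2/3) = -1]
  = -1    [(1/3) = 1]
Second factor (901/727):
(901/727)
  = (174/727)    [901 ≡ 174 mod 727]
  = (87/727)    [727 ≡ 7 mod 8 ⇒ (2/727) = +1]
  = -(727/87)    [QR: both ≡ 3 mod 4, sign flips]
  = -(31/87)    [727 ≡ 31 mod 87]
  = (87/31)    [QR: both ≡ 3 mod 4, sign flips]
  = (25/31)    [87 ≡ 25 mod 31]
  = (31/25)    [QR: 25 ≡ 1 mod 4, sign kept]
  = (6/25)    [31 ≡ 6 mod 25]
  = (3/25)    [25 ≡ 1 mod 8 ⇒ (2/25) = +1]
  = (25/3)    [QR: 25 ≡ 1 mod 4, sign kept]
  = (1/3)    [25 ≡ 1 mod 3]
  = 1    [(1/3) = 1]
Product: (-1)·(1) = -1.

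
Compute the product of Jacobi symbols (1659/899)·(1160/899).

By multiplicativity, (1659·1160/899) = (1659/899)·(1160/899).
First factor (1659/899):
Reduce the numerator: 1659 ≡ 760 (mod 899), so (1659/899) = (760/899).
Factor out 2: 760 = 2^3·95. Since 899 ≡ 3 (mod 8), (2/899) = -1, and (2/899)^3 = -1. Now have -(95/899).
Both 95 ≡ 3 and 899 ≡ 3 (mod 4), so reciprocity gives (95/899) = -(899/95). Reduce: 899 ≡ 44 (mod 95). Now have (44/95).
Factor out 2: 44 = 2^2·11. Since 95 ≡ 7 (mod 8), (2/95) = +1, and (2/95)^2 = +1. Now have (11/95).
Both 11 ≡ 3 and 95 ≡ 3 (mod 4), so reciprocity gives (11/95) = -(95/11). Reduce: 95 ≡ 7 (mod 11). Now have -(7/11).
Both 7 ≡ 3 and 11 ≡ 3 (mod 4), so reciprocity gives (7/11) = -(11/7). Reduce: 11 ≡ 4 (mod 7). Now have (4/7).
Factor out 2: 4 = 2^2. Since 7 ≡ 7 (mod 8), (2/7) = +1, and (2/7)^2 = +1. Now have (1/7).
(1/7) = 1. Collecting the sign factors: 1.
Second factor (1160/899):
Reduce the numerator: 1160 ≡ 261 (mod 899), so (1160/899) = (261/899).
261 ≡ 1 (mod 4), so quadratic reciprocity gives (261/899) = (899/261). Reduce: 899 ≡ 116 (mod 261). Now have (116/261).
Factor out 2: 116 = 2^2·29. Since 261 ≡ 5 (mod 8), (2/261) = -1, and (2/261)^2 = +1. Now have (29/261).
29 ≡ 1 (mod 4), so quadratic reciprocity gives (29/261) = (261/29). Reduce: 261 ≡ 0 (mod 29). Now have (0/29).
The numerator is now 0 with denominator 29 > 1: the symbol is 0.
Product: (1)·(0) = 0.

0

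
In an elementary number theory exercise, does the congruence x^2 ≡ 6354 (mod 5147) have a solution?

(6354/5147)
  = (1207/5147)    [6354 ≡ 1207 mod 5147]
  = -(5147/1207)    [QR: both ≡ 3 mod 4, sign flips]
  = -(319/1207)    [5147 ≡ 319 mod 1207]
  = (1207/319)    [QR: both ≡ 3 mod 4, sign flips]
  = (250/319)    [1207 ≡ 250 mod 319]
  = (125/319)    [319 ≡ 7 mod 8 ⇒ (2/319) = +1]
  = (319/125)    [QR: 125 ≡ 1 mod 4, sign kept]
  = (69/125)    [319 ≡ 69 mod 125]
  = (125/69)    [QR: 69 ≡ 1 mod 4, sign kept]
  = (56/69)    [125 ≡ 56 mod 69]
  = -(7/69)    [69 ≡ 5 mod 8 ⇒ (2/69)^3 = -1]
  = -(69/7)    [QR: 69 ≡ 1 mod 4, sign kept]
  = -(6/7)    [69 ≡ 6 mod 7]
  = -(3/7)    [7 ≡ 7 mod 8 ⇒ (2/7) = +1]
  = (7/3)    [QR: both ≡ 3 mod 4, sign flips]
  = (1/3)    [7 ≡ 1 mod 3]
  = 1    [(1/3) = 1]
The Legendre symbol is 1, so x^2 ≡ 6354 (mod 5147) has solution.

yes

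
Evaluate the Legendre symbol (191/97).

1

(191/97)
  = (94/97)    [191 ≡ 94 mod 97]
  = (47/97)    [97 ≡ 1 mod 8 ⇒ (2/97) = +1]
  = (97/47)    [QR: 97 ≡ 1 mod 4, sign kept]
  = (3/47)    [97 ≡ 3 mod 47]
  = -(47/3)    [QR: both ≡ 3 mod 4, sign flips]
  = -(2/3)    [47 ≡ 2 mod 3]
  = (1/3)    [3 ≡ 3 mod 8 ⇒ (2/3) = -1]
  = 1    [(1/3) = 1]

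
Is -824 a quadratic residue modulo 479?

no

(-824/479)
  = -(824/479)    [479 ≡ 3 mod 4 ⇒ (-1/479) = -1]
  = -(345/479)    [824 ≡ 345 mod 479]
  = -(479/345)    [QR: 345 ≡ 1 mod 4, sign kept]
  = -(134/345)    [479 ≡ 134 mod 345]
  = -(67/345)    [345 ≡ 1 mod 8 ⇒ (2/345) = +1]
  = -(345/67)    [QR: 345 ≡ 1 mod 4, sign kept]
  = -(10/67)    [345 ≡ 10 mod 67]
  = (5/67)    [67 ≡ 3 mod 8 ⇒ (2/67) = -1]
  = (67/5)    [QR: 5 ≡ 1 mod 4, sign kept]
  = (2/5)    [67 ≡ 2 mod 5]
  = -(1/5)    [5 ≡ 5 mod 8 ⇒ (2/5) = -1]
  = -1    [(1/5) = 1]
(-824/479) = -1, and 479 is prime, so -824 is not a quadratic residue mod 479.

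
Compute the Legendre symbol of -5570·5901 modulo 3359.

By multiplicativity, (-5570·5901/3359) = (-5570/3359)·(5901/3359).
First factor (-5570/3359):
(-5570/3359)
  = (1148/3359)    [-5570 ≡ 1148 mod 3359]
  = (287/3359)    [3359 ≡ 7 mod 8 ⇒ (2/3359)^2 = +1]
  = -(3359/287)    [QR: both ≡ 3 mod 4, sign flips]
  = -(202/287)    [3359 ≡ 202 mod 287]
  = -(101/287)    [287 ≡ 7 mod 8 ⇒ (2/287) = +1]
  = -(287/101)    [QR: 101 ≡ 1 mod 4, sign kept]
  = -(85/101)    [287 ≡ 85 mod 101]
  = -(101/85)    [QR: 85 ≡ 1 mod 4, sign kept]
  = -(16/85)    [101 ≡ 16 mod 85]
  = -(1/85)    [85 ≡ 5 mod 8 ⇒ (2/85)^4 = +1]
  = -1    [(1/85) = 1]
Second factor (5901/3359):
(5901/3359)
  = (2542/3359)    [5901 ≡ 2542 mod 3359]
  = (1271/3359)    [3359 ≡ 7 mod 8 ⇒ (2/3359) = +1]
  = -(3359/1271)    [QR: both ≡ 3 mod 4, sign flips]
  = -(817/1271)    [3359 ≡ 817 mod 1271]
  = -(1271/817)    [QR: 817 ≡ 1 mod 4, sign kept]
  = -(454/817)    [1271 ≡ 454 mod 817]
  = -(227/817)    [817 ≡ 1 mod 8 ⇒ (2/817) = +1]
  = -(817/227)    [QR: 817 ≡ 1 mod 4, sign kept]
  = -(136/227)    [817 ≡ 136 mod 227]
  = (17/227)    [227 ≡ 3 mod 8 ⇒ (2/227)^3 = -1]
  = (227/17)    [QR: 17 ≡ 1 mod 4, sign kept]
  = (6/17)    [227 ≡ 6 mod 17]
  = (3/17)    [17 ≡ 1 mod 8 ⇒ (2/17) = +1]
  = (17/3)    [QR: 17 ≡ 1 mod 4, sign kept]
  = (2/3)    [17 ≡ 2 mod 3]
  = -(1/3)    [3 ≡ 3 mod 8 ⇒ (2/3) = -1]
  = -1    [(1/3) = 1]
Product: (-1)·(-1) = 1.

1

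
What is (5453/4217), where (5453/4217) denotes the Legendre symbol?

-1

Reduce the numerator: 5453 ≡ 1236 (mod 4217), so (5453/4217) = (1236/4217).
Factor out 2: 1236 = 2^2·309. Since 4217 ≡ 1 (mod 8), (2/4217) = +1, and (2/4217)^2 = +1. Now have (309/4217).
309 ≡ 1 (mod 4), so quadratic reciprocity gives (309/4217) = (4217/309). Reduce: 4217 ≡ 200 (mod 309). Now have (200/309).
Factor out 2: 200 = 2^3·25. Since 309 ≡ 5 (mod 8), (2/309) = -1, and (2/309)^3 = -1. Now have -(25/309).
25 ≡ 1 (mod 4), so quadratic reciprocity gives (25/309) = (309/25). Reduce: 309 ≡ 9 (mod 25). Now have -(9/25).
9 ≡ 1 (mod 4), so quadratic reciprocity gives (9/25) = (25/9). Reduce: 25 ≡ 7 (mod 9). Now have -(7/9).
9 ≡ 1 (mod 4), so quadratic reciprocity gives (7/9) = (9/7). Reduce: 9 ≡ 2 (mod 7). Now have -(2/7).
Factor out 2: 2 = 2. Since 7 ≡ 7 (mod 8), (2/7) = +1. Now have -(1/7).
(1/7) = 1. Collecting the sign factors: -1.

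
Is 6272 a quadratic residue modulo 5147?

Reduce the numerator: 6272 ≡ 1125 (mod 5147), so (6272/5147) = (1125/5147).
1125 ≡ 1 (mod 4), so quadratic reciprocity gives (1125/5147) = (5147/1125). Reduce: 5147 ≡ 647 (mod 1125). Now have (647/1125).
1125 ≡ 1 (mod 4), so quadratic reciprocity gives (647/1125) = (1125/647). Reduce: 1125 ≡ 478 (mod 647). Now have (478/647).
Factor out 2: 478 = 2·239. Since 647 ≡ 7 (mod 8), (2/647) = +1. Now have (239/647).
Both 239 ≡ 3 and 647 ≡ 3 (mod 4), so reciprocity gives (239/647) = -(647/239). Reduce: 647 ≡ 169 (mod 239). Now have -(169/239).
169 ≡ 1 (mod 4), so quadratic reciprocity gives (169/239) = (239/169). Reduce: 239 ≡ 70 (mod 169). Now have -(70/169).
Factor out 2: 70 = 2·35. Since 169 ≡ 1 (mod 8), (2/169) = +1. Now have -(35/169).
169 ≡ 1 (mod 4), so quadratic reciprocity gives (35/169) = (169/35). Reduce: 169 ≡ 29 (mod 35). Now have -(29/35).
29 ≡ 1 (mod 4), so quadratic reciprocity gives (29/35) = (35/29). Reduce: 35 ≡ 6 (mod 29). Now have -(6/29).
Factor out 2: 6 = 2·3. Since 29 ≡ 5 (mod 8), (2/29) = -1. Now have (3/29).
29 ≡ 1 (mod 4), so quadratic reciprocity gives (3/29) = (29/3). Reduce: 29 ≡ 2 (mod 3). Now have (2/3).
Factor out 2: 2 = 2. Since 3 ≡ 3 (mod 8), (2/3) = -1. Now have -(1/3).
(1/3) = 1. Collecting the sign factors: -1.
The Legendre symbol is -1, so x^2 ≡ 6272 (mod 5147) has no solution.

no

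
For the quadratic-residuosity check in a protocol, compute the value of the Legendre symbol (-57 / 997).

1

(-57 / 997)
  = (940 / 997)    [-57 ≡ 940 mod 997]
  = (235 / 997)    [997 ≡ 5 mod 8 ⇒ (2 / 997)^2 = +1]
  = (997 / 235)    [QR: 997 ≡ 1 mod 4, sign kept]
  = (57 / 235)    [997 ≡ 57 mod 235]
  = (235 / 57)    [QR: 57 ≡ 1 mod 4, sign kept]
  = (7 / 57)    [235 ≡ 7 mod 57]
  = (57 / 7)    [QR: 57 ≡ 1 mod 4, sign kept]
  = (1 / 7)    [57 ≡ 1 mod 7]
  = 1    [(1 / 7) = 1]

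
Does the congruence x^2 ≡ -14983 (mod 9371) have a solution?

Reduce the numerator: -14983 ≡ 3759 (mod 9371), so (-14983/9371) = (3759/9371).
Both 3759 ≡ 3 and 9371 ≡ 3 (mod 4), so reciprocity gives (3759/9371) = -(9371/3759). Reduce: 9371 ≡ 1853 (mod 3759). Now have -(1853/3759).
1853 ≡ 1 (mod 4), so quadratic reciprocity gives (1853/3759) = (3759/1853). Reduce: 3759 ≡ 53 (mod 1853). Now have -(53/1853).
53 ≡ 1 (mod 4), so quadratic reciprocity gives (53/1853) = (1853/53). Reduce: 1853 ≡ 51 (mod 53). Now have -(51/53).
53 ≡ 1 (mod 4), so quadratic reciprocity gives (51/53) = (53/51). Reduce: 53 ≡ 2 (mod 51). Now have -(2/51).
Factor out 2: 2 = 2. Since 51 ≡ 3 (mod 8), (2/51) = -1. Now have (1/51).
(1/51) = 1. Collecting the sign factors: 1.
The Legendre symbol is 1, so x^2 ≡ -14983 (mod 9371) has solution.

yes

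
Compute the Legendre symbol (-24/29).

(-24/29)
  = (5/29)    [-24 ≡ 5 mod 29]
  = (29/5)    [QR: 5 ≡ 1 mod 4, sign kept]
  = (4/5)    [29 ≡ 4 mod 5]
  = (1/5)    [5 ≡ 5 mod 8 ⇒ (2/5)^2 = +1]
  = 1    [(1/5) = 1]

1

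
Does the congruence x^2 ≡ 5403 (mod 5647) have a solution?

yes

Both 5403 ≡ 3 and 5647 ≡ 3 (mod 4), so reciprocity gives (5403|5647) = -(5647|5403). Reduce: 5647 ≡ 244 (mod 5403). Now have -(244|5403).
Factor out 2: 244 = 2^2·61. Since 5403 ≡ 3 (mod 8), (2|5403) = -1, and (2|5403)^2 = +1. Now have -(61|5403).
61 ≡ 1 (mod 4), so quadratic reciprocity gives (61|5403) = (5403|61). Reduce: 5403 ≡ 35 (mod 61). Now have -(35|61).
61 ≡ 1 (mod 4), so quadratic reciprocity gives (35|61) = (61|35). Reduce: 61 ≡ 26 (mod 35). Now have -(26|35).
Factor out 2: 26 = 2·13. Since 35 ≡ 3 (mod 8), (2|35) = -1. Now have (13|35).
13 ≡ 1 (mod 4), so quadratic reciprocity gives (13|35) = (35|13). Reduce: 35 ≡ 9 (mod 13). Now have (9|13).
9 ≡ 1 (mod 4), so quadratic reciprocity gives (9|13) = (13|9). Reduce: 13 ≡ 4 (mod 9). Now have (4|9).
Factor out 2: 4 = 2^2. Since 9 ≡ 1 (mod 8), (2|9) = +1, and (2|9)^2 = +1. Now have (1|9).
(1|9) = 1. Collecting the sign factors: 1.
The Legendre symbol is 1, so x^2 ≡ 5403 (mod 5647) has solution.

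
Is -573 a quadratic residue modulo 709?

yes

Reduce the numerator: -573 ≡ 136 (mod 709), so (-573|709) = (136|709).
Factor out 2: 136 = 2^3·17. Since 709 ≡ 5 (mod 8), (2|709) = -1, and (2|709)^3 = -1. Now have -(17|709).
17 ≡ 1 (mod 4), so quadratic reciprocity gives (17|709) = (709|17). Reduce: 709 ≡ 12 (mod 17). Now have -(12|17).
Factor out 2: 12 = 2^2·3. Since 17 ≡ 1 (mod 8), (2|17) = +1, and (2|17)^2 = +1. Now have -(3|17).
17 ≡ 1 (mod 4), so quadratic reciprocity gives (3|17) = (17|3). Reduce: 17 ≡ 2 (mod 3). Now have -(2|3).
Factor out 2: 2 = 2. Since 3 ≡ 3 (mod 8), (2|3) = -1. Now have (1|3).
(1|3) = 1. Collecting the sign factors: 1.
The Legendre symbol is 1, so x^2 ≡ -573 (mod 709) has solution.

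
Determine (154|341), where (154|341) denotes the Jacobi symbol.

Factor out 2: 154 = 2·77. Since 341 ≡ 5 (mod 8), (2|341) = -1. Now have -(77|341).
77 ≡ 1 (mod 4), so quadratic reciprocity gives (77|341) = (341|77). Reduce: 341 ≡ 33 (mod 77). Now have -(33|77).
33 ≡ 1 (mod 4), so quadratic reciprocity gives (33|77) = (77|33). Reduce: 77 ≡ 11 (mod 33). Now have -(11|33).
33 ≡ 1 (mod 4), so quadratic reciprocity gives (11|33) = (33|11). Reduce: 33 ≡ 0 (mod 11). Now have -(0|11).
The numerator is now 0 with denominator 11 > 1: the symbol is 0.

0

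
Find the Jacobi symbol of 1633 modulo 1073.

-1

Reduce the numerator: 1633 ≡ 560 (mod 1073), so (1633/1073) = (560/1073).
Factor out 2: 560 = 2^4·35. Since 1073 ≡ 1 (mod 8), (2/1073) = +1, and (2/1073)^4 = +1. Now have (35/1073).
1073 ≡ 1 (mod 4), so quadratic reciprocity gives (35/1073) = (1073/35). Reduce: 1073 ≡ 23 (mod 35). Now have (23/35).
Both 23 ≡ 3 and 35 ≡ 3 (mod 4), so reciprocity gives (23/35) = -(35/23). Reduce: 35 ≡ 12 (mod 23). Now have -(12/23).
Factor out 2: 12 = 2^2·3. Since 23 ≡ 7 (mod 8), (2/23) = +1, and (2/23)^2 = +1. Now have -(3/23).
Both 3 ≡ 3 and 23 ≡ 3 (mod 4), so reciprocity gives (3/23) = -(23/3). Reduce: 23 ≡ 2 (mod 3). Now have (2/3).
Factor out 2: 2 = 2. Since 3 ≡ 3 (mod 8), (2/3) = -1. Now have -(1/3).
(1/3) = 1. Collecting the sign factors: -1.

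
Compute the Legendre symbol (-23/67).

Reduce the numerator: -23 ≡ 44 (mod 67), so (-23/67) = (44/67).
Factor out 2: 44 = 2^2·11. Since 67 ≡ 3 (mod 8), (2/67) = -1, and (2/67)^2 = +1. Now have (11/67).
Both 11 ≡ 3 and 67 ≡ 3 (mod 4), so reciprocity gives (11/67) = -(67/11). Reduce: 67 ≡ 1 (mod 11). Now have -(1/11).
(1/11) = 1. Collecting the sign factors: -1.

-1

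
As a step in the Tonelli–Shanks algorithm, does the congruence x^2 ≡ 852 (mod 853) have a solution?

Factor out 2: 852 = 2^2·213. Since 853 ≡ 5 (mod 8), (2|853) = -1, and (2|853)^2 = +1. Now have (213|853).
213 ≡ 1 (mod 4), so quadratic reciprocity gives (213|853) = (853|213). Reduce: 853 ≡ 1 (mod 213). Now have (1|213).
(1|213) = 1. Collecting the sign factors: 1.
(852|853) = 1, and 853 is prime, so 852 is a quadratic residue mod 853.

yes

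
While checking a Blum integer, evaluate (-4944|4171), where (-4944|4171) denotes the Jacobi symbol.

(-4944|4171)
  = (3398|4171)    [-4944 ≡ 3398 mod 4171]
  = -(1699|4171)    [4171 ≡ 3 mod 8 ⇒ (2|4171) = -1]
  = (4171|1699)    [QR: both ≡ 3 mod 4, sign flips]
  = (773|1699)    [4171 ≡ 773 mod 1699]
  = (1699|773)    [QR: 773 ≡ 1 mod 4, sign kept]
  = (153|773)    [1699 ≡ 153 mod 773]
  = (773|153)    [QR: 153 ≡ 1 mod 4, sign kept]
  = (8|153)    [773 ≡ 8 mod 153]
  = (1|153)    [153 ≡ 1 mod 8 ⇒ (2|153)^3 = +1]
  = 1    [(1|153) = 1]

1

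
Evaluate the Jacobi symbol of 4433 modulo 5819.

4433 ≡ 1 (mod 4), so quadratic reciprocity gives (4433|5819) = (5819|4433). Reduce: 5819 ≡ 1386 (mod 4433). Now have (1386|4433).
Factor out 2: 1386 = 2·693. Since 4433 ≡ 1 (mod 8), (2|4433) = +1. Now have (693|4433).
693 ≡ 1 (mod 4), so quadratic reciprocity gives (693|4433) = (4433|693). Reduce: 4433 ≡ 275 (mod 693). Now have (275|693).
693 ≡ 1 (mod 4), so quadratic reciprocity gives (275|693) = (693|275). Reduce: 693 ≡ 143 (mod 275). Now have (143|275).
Both 143 ≡ 3 and 275 ≡ 3 (mod 4), so reciprocity gives (143|275) = -(275|143). Reduce: 275 ≡ 132 (mod 143). Now have -(132|143).
Factor out 2: 132 = 2^2·33. Since 143 ≡ 7 (mod 8), (2|143) = +1, and (2|143)^2 = +1. Now have -(33|143).
33 ≡ 1 (mod 4), so quadratic reciprocity gives (33|143) = (143|33). Reduce: 143 ≡ 11 (mod 33). Now have -(11|33).
33 ≡ 1 (mod 4), so quadratic reciprocity gives (11|33) = (33|11). Reduce: 33 ≡ 0 (mod 11). Now have -(0|11).
The numerator is now 0 with denominator 11 > 1: the symbol is 0.

0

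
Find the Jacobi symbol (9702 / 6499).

1

Reduce the numerator: 9702 ≡ 3203 (mod 6499), so (9702 / 6499) = (3203 / 6499).
Both 3203 ≡ 3 and 6499 ≡ 3 (mod 4), so reciprocity gives (3203 / 6499) = -(6499 / 3203). Reduce: 6499 ≡ 93 (mod 3203). Now have -(93 / 3203).
93 ≡ 1 (mod 4), so quadratic reciprocity gives (93 / 3203) = (3203 / 93). Reduce: 3203 ≡ 41 (mod 93). Now have -(41 / 93).
41 ≡ 1 (mod 4), so quadratic reciprocity gives (41 / 93) = (93 / 41). Reduce: 93 ≡ 11 (mod 41). Now have -(11 / 41).
41 ≡ 1 (mod 4), so quadratic reciprocity gives (11 / 41) = (41 / 11). Reduce: 41 ≡ 8 (mod 11). Now have -(8 / 11).
Factor out 2: 8 = 2^3. Since 11 ≡ 3 (mod 8), (2 / 11) = -1, and (2 / 11)^3 = -1. Now have (1 / 11).
(1 / 11) = 1. Collecting the sign factors: 1.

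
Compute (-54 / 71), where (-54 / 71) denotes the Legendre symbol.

-1

(-54 / 71)
  = (17 / 71)    [-54 ≡ 17 mod 71]
  = (71 / 17)    [QR: 17 ≡ 1 mod 4, sign kept]
  = (3 / 17)    [71 ≡ 3 mod 17]
  = (17 / 3)    [QR: 17 ≡ 1 mod 4, sign kept]
  = (2 / 3)    [17 ≡ 2 mod 3]
  = -(1 / 3)    [3 ≡ 3 mod 8 ⇒ (2 / 3) = -1]
  = -1    [(1 / 3) = 1]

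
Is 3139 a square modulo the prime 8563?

yes

(3139/8563)
  = -(8563/3139)    [QR: both ≡ 3 mod 4, sign flips]
  = -(2285/3139)    [8563 ≡ 2285 mod 3139]
  = -(3139/2285)    [QR: 2285 ≡ 1 mod 4, sign kept]
  = -(854/2285)    [3139 ≡ 854 mod 2285]
  = (427/2285)    [2285 ≡ 5 mod 8 ⇒ (2/2285) = -1]
  = (2285/427)    [QR: 2285 ≡ 1 mod 4, sign kept]
  = (150/427)    [2285 ≡ 150 mod 427]
  = -(75/427)    [427 ≡ 3 mod 8 ⇒ (2/427) = -1]
  = (427/75)    [QR: both ≡ 3 mod 4, sign flips]
  = (52/75)    [427 ≡ 52 mod 75]
  = (13/75)    [75 ≡ 3 mod 8 ⇒ (2/75)^2 = +1]
  = (75/13)    [QR: 13 ≡ 1 mod 4, sign kept]
  = (10/13)    [75 ≡ 10 mod 13]
  = -(5/13)    [13 ≡ 5 mod 8 ⇒ (2/13) = -1]
  = -(13/5)    [QR: 5 ≡ 1 mod 4, sign kept]
  = -(3/5)    [13 ≡ 3 mod 5]
  = -(5/3)    [QR: 5 ≡ 1 mod 4, sign kept]
  = -(2/3)    [5 ≡ 2 mod 3]
  = (1/3)    [3 ≡ 3 mod 8 ⇒ (2/3) = -1]
  = 1    [(1/3) = 1]
(3139/8563) = 1, and 8563 is prime, so 3139 is a quadratic residue mod 8563.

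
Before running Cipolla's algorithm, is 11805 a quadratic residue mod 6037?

Reduce the numerator: 11805 ≡ 5768 (mod 6037), so (11805|6037) = (5768|6037).
Factor out 2: 5768 = 2^3·721. Since 6037 ≡ 5 (mod 8), (2|6037) = -1, and (2|6037)^3 = -1. Now have -(721|6037).
721 ≡ 1 (mod 4), so quadratic reciprocity gives (721|6037) = (6037|721). Reduce: 6037 ≡ 269 (mod 721). Now have -(269|721).
269 ≡ 1 (mod 4), so quadratic reciprocity gives (269|721) = (721|269). Reduce: 721 ≡ 183 (mod 269). Now have -(183|269).
269 ≡ 1 (mod 4), so quadratic reciprocity gives (183|269) = (269|183). Reduce: 269 ≡ 86 (mod 183). Now have -(86|183).
Factor out 2: 86 = 2·43. Since 183 ≡ 7 (mod 8), (2|183) = +1. Now have -(43|183).
Both 43 ≡ 3 and 183 ≡ 3 (mod 4), so reciprocity gives (43|183) = -(183|43). Reduce: 183 ≡ 11 (mod 43). Now have (11|43).
Both 11 ≡ 3 and 43 ≡ 3 (mod 4), so reciprocity gives (11|43) = -(43|11). Reduce: 43 ≡ 10 (mod 11). Now have -(10|11).
Factor out 2: 10 = 2·5. Since 11 ≡ 3 (mod 8), (2|11) = -1. Now have (5|11).
5 ≡ 1 (mod 4), so quadratic reciprocity gives (5|11) = (11|5). Reduce: 11 ≡ 1 (mod 5). Now have (1|5).
(1|5) = 1. Collecting the sign factors: 1.
The Legendre symbol is 1, so x^2 ≡ 11805 (mod 6037) has solution.

yes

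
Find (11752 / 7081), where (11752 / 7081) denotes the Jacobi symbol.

-1

Reduce the numerator: 11752 ≡ 4671 (mod 7081), so (11752 / 7081) = (4671 / 7081).
7081 ≡ 1 (mod 4), so quadratic reciprocity gives (4671 / 7081) = (7081 / 4671). Reduce: 7081 ≡ 2410 (mod 4671). Now have (2410 / 4671).
Factor out 2: 2410 = 2·1205. Since 4671 ≡ 7 (mod 8), (2 / 4671) = +1. Now have (1205 / 4671).
1205 ≡ 1 (mod 4), so quadratic reciprocity gives (1205 / 4671) = (4671 / 1205). Reduce: 4671 ≡ 1056 (mod 1205). Now have (1056 / 1205).
Factor out 2: 1056 = 2^5·33. Since 1205 ≡ 5 (mod 8), (2 / 1205) = -1, and (2 / 1205)^5 = -1. Now have -(33 / 1205).
33 ≡ 1 (mod 4), so quadratic reciprocity gives (33 / 1205) = (1205 / 33). Reduce: 1205 ≡ 17 (mod 33). Now have -(17 / 33).
17 ≡ 1 (mod 4), so quadratic reciprocity gives (17 / 33) = (33 / 17). Reduce: 33 ≡ 16 (mod 17). Now have -(16 / 17).
Factor out 2: 16 = 2^4. Since 17 ≡ 1 (mod 8), (2 / 17) = +1, and (2 / 17)^4 = +1. Now have -(1 / 17).
(1 / 17) = 1. Collecting the sign factors: -1.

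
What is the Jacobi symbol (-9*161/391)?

0

By multiplicativity, (-9·161/391) = (-9/391)·(161/391).
First factor (-9/391):
(-9/391)
  = -(9/391)    [391 ≡ 3 mod 4 ⇒ (-1/391) = -1]
  = -(391/9)    [QR: 9 ≡ 1 mod 4, sign kept]
  = -(4/9)    [391 ≡ 4 mod 9]
  = -(1/9)    [9 ≡ 1 mod 8 ⇒ (2/9)^2 = +1]
  = -1    [(1/9) = 1]
Second factor (161/391):
(161/391)
  = (391/161)    [QR: 161 ≡ 1 mod 4, sign kept]
  = (69/161)    [391 ≡ 69 mod 161]
  = (161/69)    [QR: 69 ≡ 1 mod 4, sign kept]
  = (23/69)    [161 ≡ 23 mod 69]
  = (69/23)    [QR: 69 ≡ 1 mod 4, sign kept]
  = (0/23)    [69 ≡ 0 mod 23]
  = 0    [numerator 0, gcd > 1]
Product: (-1)·(0) = 0.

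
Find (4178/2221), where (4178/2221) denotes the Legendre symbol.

Reduce the numerator: 4178 ≡ 1957 (mod 2221), so (4178/2221) = (1957/2221).
1957 ≡ 1 (mod 4), so quadratic reciprocity gives (1957/2221) = (2221/1957). Reduce: 2221 ≡ 264 (mod 1957). Now have (264/1957).
Factor out 2: 264 = 2^3·33. Since 1957 ≡ 5 (mod 8), (2/1957) = -1, and (2/1957)^3 = -1. Now have -(33/1957).
33 ≡ 1 (mod 4), so quadratic reciprocity gives (33/1957) = (1957/33). Reduce: 1957 ≡ 10 (mod 33). Now have -(10/33).
Factor out 2: 10 = 2·5. Since 33 ≡ 1 (mod 8), (2/33) = +1. Now have -(5/33).
5 ≡ 1 (mod 4), so quadratic reciprocity gives (5/33) = (33/5). Reduce: 33 ≡ 3 (mod 5). Now have -(3/5).
5 ≡ 1 (mod 4), so quadratic reciprocity gives (3/5) = (5/3). Reduce: 5 ≡ 2 (mod 3). Now have -(2/3).
Factor out 2: 2 = 2. Since 3 ≡ 3 (mod 8), (2/3) = -1. Now have (1/3).
(1/3) = 1. Collecting the sign factors: 1.

1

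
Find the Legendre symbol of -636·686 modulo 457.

By multiplicativity, (-636·686|457) = (-636|457)·(686|457).
First factor (-636|457):
(-636|457)
  = (636|457)    [457 ≡ 1 mod 4 ⇒ (-1|457) = +1]
  = (179|457)    [636 ≡ 179 mod 457]
  = (457|179)    [QR: 457 ≡ 1 mod 4, sign kept]
  = (99|179)    [457 ≡ 99 mod 179]
  = -(179|99)    [QR: both ≡ 3 mod 4, sign flips]
  = -(80|99)    [179 ≡ 80 mod 99]
  = -(5|99)    [99 ≡ 3 mod 8 ⇒ (2|99)^4 = +1]
  = -(99|5)    [QR: 5 ≡ 1 mod 4, sign kept]
  = -(4|5)    [99 ≡ 4 mod 5]
  = -(1|5)    [5 ≡ 5 mod 8 ⇒ (2|5)^2 = +1]
  = -1    [(1|5) = 1]
Second factor (686|457):
(686|457)
  = (229|457)    [686 ≡ 229 mod 457]
  = (457|229)    [QR: 229 ≡ 1 mod 4, sign kept]
  = (228|229)    [457 ≡ 228 mod 229]
  = (57|229)    [229 ≡ 5 mod 8 ⇒ (2|229)^2 = +1]
  = (229|57)    [QR: 57 ≡ 1 mod 4, sign kept]
  = (1|57)    [229 ≡ 1 mod 57]
  = 1    [(1|57) = 1]
Product: (-1)·(1) = -1.

-1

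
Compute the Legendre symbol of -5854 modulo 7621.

1

Reduce the numerator: -5854 ≡ 1767 (mod 7621), so (-5854|7621) = (1767|7621).
7621 ≡ 1 (mod 4), so quadratic reciprocity gives (1767|7621) = (7621|1767). Reduce: 7621 ≡ 553 (mod 1767). Now have (553|1767).
553 ≡ 1 (mod 4), so quadratic reciprocity gives (553|1767) = (1767|553). Reduce: 1767 ≡ 108 (mod 553). Now have (108|553).
Factor out 2: 108 = 2^2·27. Since 553 ≡ 1 (mod 8), (2|553) = +1, and (2|553)^2 = +1. Now have (27|553).
553 ≡ 1 (mod 4), so quadratic reciprocity gives (27|553) = (553|27). Reduce: 553 ≡ 13 (mod 27). Now have (13|27).
13 ≡ 1 (mod 4), so quadratic reciprocity gives (13|27) = (27|13). Reduce: 27 ≡ 1 (mod 13). Now have (1|13).
(1|13) = 1. Collecting the sign factors: 1.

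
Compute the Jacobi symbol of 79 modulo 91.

1

(79 / 91)
  = -(91 / 79)    [QR: both ≡ 3 mod 4, sign flips]
  = -(12 / 79)    [91 ≡ 12 mod 79]
  = -(3 / 79)    [79 ≡ 7 mod 8 ⇒ (2 / 79)^2 = +1]
  = (79 / 3)    [QR: both ≡ 3 mod 4, sign flips]
  = (1 / 3)    [79 ≡ 1 mod 3]
  = 1    [(1 / 3) = 1]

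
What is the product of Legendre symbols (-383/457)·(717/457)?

-1

By multiplicativity, (-383·717/457) = (-383/457)·(717/457).
First factor (-383/457):
Reduce the numerator: -383 ≡ 74 (mod 457), so (-383/457) = (74/457).
Factor out 2: 74 = 2·37. Since 457 ≡ 1 (mod 8), (2/457) = +1. Now have (37/457).
37 ≡ 1 (mod 4), so quadratic reciprocity gives (37/457) = (457/37). Reduce: 457 ≡ 13 (mod 37). Now have (13/37).
13 ≡ 1 (mod 4), so quadratic reciprocity gives (13/37) = (37/13). Reduce: 37 ≡ 11 (mod 13). Now have (11/13).
13 ≡ 1 (mod 4), so quadratic reciprocity gives (11/13) = (13/11). Reduce: 13 ≡ 2 (mod 11). Now have (2/11).
Factor out 2: 2 = 2. Since 11 ≡ 3 (mod 8), (2/11) = -1. Now have -(1/11).
(1/11) = 1. Collecting the sign factors: -1.
Second factor (717/457):
Reduce the numerator: 717 ≡ 260 (mod 457), so (717/457) = (260/457).
Factor out 2: 260 = 2^2·65. Since 457 ≡ 1 (mod 8), (2/457) = +1, and (2/457)^2 = +1. Now have (65/457).
65 ≡ 1 (mod 4), so quadratic reciprocity gives (65/457) = (457/65). Reduce: 457 ≡ 2 (mod 65). Now have (2/65).
Factor out 2: 2 = 2. Since 65 ≡ 1 (mod 8), (2/65) = +1. Now have (1/65).
(1/65) = 1. Collecting the sign factors: 1.
Product: (-1)·(1) = -1.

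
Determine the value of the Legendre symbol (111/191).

(111/191)
  = -(191/111)    [QR: both ≡ 3 mod 4, sign flips]
  = -(80/111)    [191 ≡ 80 mod 111]
  = -(5/111)    [111 ≡ 7 mod 8 ⇒ (2/111)^4 = +1]
  = -(111/5)    [QR: 5 ≡ 1 mod 4, sign kept]
  = -(1/5)    [111 ≡ 1 mod 5]
  = -1    [(1/5) = 1]

-1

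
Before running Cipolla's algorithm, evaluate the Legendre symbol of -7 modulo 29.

1

Reduce the numerator: -7 ≡ 22 (mod 29), so (-7 / 29) = (22 / 29).
Factor out 2: 22 = 2·11. Since 29 ≡ 5 (mod 8), (2 / 29) = -1. Now have -(11 / 29).
29 ≡ 1 (mod 4), so quadratic reciprocity gives (11 / 29) = (29 / 11). Reduce: 29 ≡ 7 (mod 11). Now have -(7 / 11).
Both 7 ≡ 3 and 11 ≡ 3 (mod 4), so reciprocity gives (7 / 11) = -(11 / 7). Reduce: 11 ≡ 4 (mod 7). Now have (4 / 7).
Factor out 2: 4 = 2^2. Since 7 ≡ 7 (mod 8), (2 / 7) = +1, and (2 / 7)^2 = +1. Now have (1 / 7).
(1 / 7) = 1. Collecting the sign factors: 1.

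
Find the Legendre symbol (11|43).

1

(11|43)
  = -(43|11)    [QR: both ≡ 3 mod 4, sign flips]
  = -(10|11)    [43 ≡ 10 mod 11]
  = (5|11)    [11 ≡ 3 mod 8 ⇒ (2|11) = -1]
  = (11|5)    [QR: 5 ≡ 1 mod 4, sign kept]
  = (1|5)    [11 ≡ 1 mod 5]
  = 1    [(1|5) = 1]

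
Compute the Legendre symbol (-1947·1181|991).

-1

By multiplicativity, (-1947·1181|991) = (-1947|991)·(1181|991).
First factor (-1947|991):
(-1947|991)
  = (35|991)    [-1947 ≡ 35 mod 991]
  = -(991|35)    [QR: both ≡ 3 mod 4, sign flips]
  = -(11|35)    [991 ≡ 11 mod 35]
  = (35|11)    [QR: both ≡ 3 mod 4, sign flips]
  = (2|11)    [35 ≡ 2 mod 11]
  = -(1|11)    [11 ≡ 3 mod 8 ⇒ (2|11) = -1]
  = -1    [(1|11) = 1]
Second factor (1181|991):
(1181|991)
  = (190|991)    [1181 ≡ 190 mod 991]
  = (95|991)    [991 ≡ 7 mod 8 ⇒ (2|991) = +1]
  = -(991|95)    [QR: both ≡ 3 mod 4, sign flips]
  = -(41|95)    [991 ≡ 41 mod 95]
  = -(95|41)    [QR: 41 ≡ 1 mod 4, sign kept]
  = -(13|41)    [95 ≡ 13 mod 41]
  = -(41|13)    [QR: 13 ≡ 1 mod 4, sign kept]
  = -(2|13)    [41 ≡ 2 mod 13]
  = (1|13)    [13 ≡ 5 mod 8 ⇒ (2|13) = -1]
  = 1    [(1|13) = 1]
Product: (-1)·(1) = -1.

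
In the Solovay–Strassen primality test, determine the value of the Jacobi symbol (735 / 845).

845 ≡ 1 (mod 4), so quadratic reciprocity gives (735 / 845) = (845 / 735). Reduce: 845 ≡ 110 (mod 735). Now have (110 / 735).
Factor out 2: 110 = 2·55. Since 735 ≡ 7 (mod 8), (2 / 735) = +1. Now have (55 / 735).
Both 55 ≡ 3 and 735 ≡ 3 (mod 4), so reciprocity gives (55 / 735) = -(735 / 55). Reduce: 735 ≡ 20 (mod 55). Now have -(20 / 55).
Factor out 2: 20 = 2^2·5. Since 55 ≡ 7 (mod 8), (2 / 55) = +1, and (2 / 55)^2 = +1. Now have -(5 / 55).
5 ≡ 1 (mod 4), so quadratic reciprocity gives (5 / 55) = (55 / 5). Reduce: 55 ≡ 0 (mod 5). Now have -(0 / 5).
The numerator is now 0 with denominator 5 > 1: the symbol is 0.

0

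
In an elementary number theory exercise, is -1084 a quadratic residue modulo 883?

(-1084/883)
  = -(1084/883)    [883 ≡ 3 mod 4 ⇒ (-1/883) = -1]
  = -(201/883)    [1084 ≡ 201 mod 883]
  = -(883/201)    [QR: 201 ≡ 1 mod 4, sign kept]
  = -(79/201)    [883 ≡ 79 mod 201]
  = -(201/79)    [QR: 201 ≡ 1 mod 4, sign kept]
  = -(43/79)    [201 ≡ 43 mod 79]
  = (79/43)    [QR: both ≡ 3 mod 4, sign flips]
  = (36/43)    [79 ≡ 36 mod 43]
  = (9/43)    [43 ≡ 3 mod 8 ⇒ (2/43)^2 = +1]
  = (43/9)    [QR: 9 ≡ 1 mod 4, sign kept]
  = (7/9)    [43 ≡ 7 mod 9]
  = (9/7)    [QR: 9 ≡ 1 mod 4, sign kept]
  = (2/7)    [9 ≡ 2 mod 7]
  = (1/7)    [7 ≡ 7 mod 8 ⇒ (2/7) = +1]
  = 1    [(1/7) = 1]
(-1084/883) = 1, and 883 is prime, so -1084 is a quadratic residue mod 883.

yes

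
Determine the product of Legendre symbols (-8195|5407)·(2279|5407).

By multiplicativity, (-8195·2279|5407) = (-8195|5407)·(2279|5407).
First factor (-8195|5407):
Reduce the numerator: -8195 ≡ 2619 (mod 5407), so (-8195|5407) = (2619|5407).
Both 2619 ≡ 3 and 5407 ≡ 3 (mod 4), so reciprocity gives (2619|5407) = -(5407|2619). Reduce: 5407 ≡ 169 (mod 2619). Now have -(169|2619).
169 ≡ 1 (mod 4), so quadratic reciprocity gives (169|2619) = (2619|169). Reduce: 2619 ≡ 84 (mod 169). Now have -(84|169).
Factor out 2: 84 = 2^2·21. Since 169 ≡ 1 (mod 8), (2|169) = +1, and (2|169)^2 = +1. Now have -(21|169).
21 ≡ 1 (mod 4), so quadratic reciprocity gives (21|169) = (169|21). Reduce: 169 ≡ 1 (mod 21). Now have -(1|21).
(1|21) = 1. Collecting the sign factors: -1.
Second factor (2279|5407):
Both 2279 ≡ 3 and 5407 ≡ 3 (mod 4), so reciprocity gives (2279|5407) = -(5407|2279). Reduce: 5407 ≡ 849 (mod 2279). Now have -(849|2279).
849 ≡ 1 (mod 4), so quadratic reciprocity gives (849|2279) = (2279|849). Reduce: 2279 ≡ 581 (mod 849). Now have -(581|849).
581 ≡ 1 (mod 4), so quadratic reciprocity gives (581|849) = (849|581). Reduce: 849 ≡ 268 (mod 581). Now have -(268|581).
Factor out 2: 268 = 2^2·67. Since 581 ≡ 5 (mod 8), (2|581) = -1, and (2|581)^2 = +1. Now have -(67|581).
581 ≡ 1 (mod 4), so quadratic reciprocity gives (67|581) = (581|67). Reduce: 581 ≡ 45 (mod 67). Now have -(45|67).
45 ≡ 1 (mod 4), so quadratic reciprocity gives (45|67) = (67|45). Reduce: 67 ≡ 22 (mod 45). Now have -(22|45).
Factor out 2: 22 = 2·11. Since 45 ≡ 5 (mod 8), (2|45) = -1. Now have (11|45).
45 ≡ 1 (mod 4), so quadratic reciprocity gives (11|45) = (45|11). Reduce: 45 ≡ 1 (mod 11). Now have (1|11).
(1|11) = 1. Collecting the sign factors: 1.
Product: (-1)·(1) = -1.

-1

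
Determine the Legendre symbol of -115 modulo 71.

1

Reduce the numerator: -115 ≡ 27 (mod 71), so (-115 / 71) = (27 / 71).
Both 27 ≡ 3 and 71 ≡ 3 (mod 4), so reciprocity gives (27 / 71) = -(71 / 27). Reduce: 71 ≡ 17 (mod 27). Now have -(17 / 27).
17 ≡ 1 (mod 4), so quadratic reciprocity gives (17 / 27) = (27 / 17). Reduce: 27 ≡ 10 (mod 17). Now have -(10 / 17).
Factor out 2: 10 = 2·5. Since 17 ≡ 1 (mod 8), (2 / 17) = +1. Now have -(5 / 17).
5 ≡ 1 (mod 4), so quadratic reciprocity gives (5 / 17) = (17 / 5). Reduce: 17 ≡ 2 (mod 5). Now have -(2 / 5).
Factor out 2: 2 = 2. Since 5 ≡ 5 (mod 8), (2 / 5) = -1. Now have (1 / 5).
(1 / 5) = 1. Collecting the sign factors: 1.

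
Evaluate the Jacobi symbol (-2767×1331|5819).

0

By multiplicativity, (-2767·1331|5819) = (-2767|5819)·(1331|5819).
First factor (-2767|5819):
Pull out -1: (-2767|5819) = (-1|5819)·(2767|5819). Since 5819 ≡ 3 (mod 4), (-1|5819) = -1. Now have -(2767|5819).
Both 2767 ≡ 3 and 5819 ≡ 3 (mod 4), so reciprocity gives (2767|5819) = -(5819|2767). Reduce: 5819 ≡ 285 (mod 2767). Now have (285|2767).
285 ≡ 1 (mod 4), so quadratic reciprocity gives (285|2767) = (2767|285). Reduce: 2767 ≡ 202 (mod 285). Now have (202|285).
Factor out 2: 202 = 2·101. Since 285 ≡ 5 (mod 8), (2|285) = -1. Now have -(101|285).
101 ≡ 1 (mod 4), so quadratic reciprocity gives (101|285) = (285|101). Reduce: 285 ≡ 83 (mod 101). Now have -(83|101).
101 ≡ 1 (mod 4), so quadratic reciprocity gives (83|101) = (101|83). Reduce: 101 ≡ 18 (mod 83). Now have -(18|83).
Factor out 2: 18 = 2·9. Since 83 ≡ 3 (mod 8), (2|83) = -1. Now have (9|83).
9 ≡ 1 (mod 4), so quadratic reciprocity gives (9|83) = (83|9). Reduce: 83 ≡ 2 (mod 9). Now have (2|9).
Factor out 2: 2 = 2. Since 9 ≡ 1 (mod 8), (2|9) = +1. Now have (1|9).
(1|9) = 1. Collecting the sign factors: 1.
Second factor (1331|5819):
Both 1331 ≡ 3 and 5819 ≡ 3 (mod 4), so reciprocity gives (1331|5819) = -(5819|1331). Reduce: 5819 ≡ 495 (mod 1331). Now have -(495|1331).
Both 495 ≡ 3 and 1331 ≡ 3 (mod 4), so reciprocity gives (495|1331) = -(1331|495). Reduce: 1331 ≡ 341 (mod 495). Now have (341|495).
341 ≡ 1 (mod 4), so quadratic reciprocity gives (341|495) = (495|341). Reduce: 495 ≡ 154 (mod 341). Now have (154|341).
Factor out 2: 154 = 2·77. Since 341 ≡ 5 (mod 8), (2|341) = -1. Now have -(77|341).
77 ≡ 1 (mod 4), so quadratic reciprocity gives (77|341) = (341|77). Reduce: 341 ≡ 33 (mod 77). Now have -(33|77).
33 ≡ 1 (mod 4), so quadratic reciprocity gives (33|77) = (77|33). Reduce: 77 ≡ 11 (mod 33). Now have -(11|33).
33 ≡ 1 (mod 4), so quadratic reciprocity gives (11|33) = (33|11). Reduce: 33 ≡ 0 (mod 11). Now have -(0|11).
The numerator is now 0 with denominator 11 > 1: the symbol is 0.
Product: (1)·(0) = 0.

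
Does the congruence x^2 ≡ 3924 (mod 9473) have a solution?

Factor out 2: 3924 = 2^2·981. Since 9473 ≡ 1 (mod 8), (2/9473) = +1, and (2/9473)^2 = +1. Now have (981/9473).
981 ≡ 1 (mod 4), so quadratic reciprocity gives (981/9473) = (9473/981). Reduce: 9473 ≡ 644 (mod 981). Now have (644/981).
Factor out 2: 644 = 2^2·161. Since 981 ≡ 5 (mod 8), (2/981) = -1, and (2/981)^2 = +1. Now have (161/981).
161 ≡ 1 (mod 4), so quadratic reciprocity gives (161/981) = (981/161). Reduce: 981 ≡ 15 (mod 161). Now have (15/161).
161 ≡ 1 (mod 4), so quadratic reciprocity gives (15/161) = (161/15). Reduce: 161 ≡ 11 (mod 15). Now have (11/15).
Both 11 ≡ 3 and 15 ≡ 3 (mod 4), so reciprocity gives (11/15) = -(15/11). Reduce: 15 ≡ 4 (mod 11). Now have -(4/11).
Factor out 2: 4 = 2^2. Since 11 ≡ 3 (mod 8), (2/11) = -1, and (2/11)^2 = +1. Now have -(1/11).
(1/11) = 1. Collecting the sign factors: -1.
The Legendre symbol is -1, so x^2 ≡ 3924 (mod 9473) has no solution.

no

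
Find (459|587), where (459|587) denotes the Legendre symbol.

1

Both 459 ≡ 3 and 587 ≡ 3 (mod 4), so reciprocity gives (459|587) = -(587|459). Reduce: 587 ≡ 128 (mod 459). Now have -(128|459).
Factor out 2: 128 = 2^7. Since 459 ≡ 3 (mod 8), (2|459) = -1, and (2|459)^7 = -1. Now have (1|459).
(1|459) = 1. Collecting the sign factors: 1.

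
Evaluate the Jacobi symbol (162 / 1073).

Factor out 2: 162 = 2·81. Since 1073 ≡ 1 (mod 8), (2 / 1073) = +1. Now have (81 / 1073).
81 ≡ 1 (mod 4), so quadratic reciprocity gives (81 / 1073) = (1073 / 81). Reduce: 1073 ≡ 20 (mod 81). Now have (20 / 81).
Factor out 2: 20 = 2^2·5. Since 81 ≡ 1 (mod 8), (2 / 81) = +1, and (2 / 81)^2 = +1. Now have (5 / 81).
5 ≡ 1 (mod 4), so quadratic reciprocity gives (5 / 81) = (81 / 5). Reduce: 81 ≡ 1 (mod 5). Now have (1 / 5).
(1 / 5) = 1. Collecting the sign factors: 1.

1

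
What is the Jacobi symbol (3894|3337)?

(3894|3337)
  = (557|3337)    [3894 ≡ 557 mod 3337]
  = (3337|557)    [QR: 557 ≡ 1 mod 4, sign kept]
  = (552|557)    [3337 ≡ 552 mod 557]
  = -(69|557)    [557 ≡ 5 mod 8 ⇒ (2|557)^3 = -1]
  = -(557|69)    [QR: 69 ≡ 1 mod 4, sign kept]
  = -(5|69)    [557 ≡ 5 mod 69]
  = -(69|5)    [QR: 5 ≡ 1 mod 4, sign kept]
  = -(4|5)    [69 ≡ 4 mod 5]
  = -(1|5)    [5 ≡ 5 mod 8 ⇒ (2|5)^2 = +1]
  = -1    [(1|5) = 1]

-1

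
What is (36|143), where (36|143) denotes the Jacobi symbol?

1

(36|143)
  = (9|143)    [143 ≡ 7 mod 8 ⇒ (2|143)^2 = +1]
  = (143|9)    [QR: 9 ≡ 1 mod 4, sign kept]
  = (8|9)    [143 ≡ 8 mod 9]
  = (1|9)    [9 ≡ 1 mod 8 ⇒ (2|9)^3 = +1]
  = 1    [(1|9) = 1]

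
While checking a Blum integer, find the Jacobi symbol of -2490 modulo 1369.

1

(-2490|1369)
  = (248|1369)    [-2490 ≡ 248 mod 1369]
  = (31|1369)    [1369 ≡ 1 mod 8 ⇒ (2|1369)^3 = +1]
  = (1369|31)    [QR: 1369 ≡ 1 mod 4, sign kept]
  = (5|31)    [1369 ≡ 5 mod 31]
  = (31|5)    [QR: 5 ≡ 1 mod 4, sign kept]
  = (1|5)    [31 ≡ 1 mod 5]
  = 1    [(1|5) = 1]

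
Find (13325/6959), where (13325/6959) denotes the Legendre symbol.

-1

Reduce the numerator: 13325 ≡ 6366 (mod 6959), so (13325/6959) = (6366/6959).
Factor out 2: 6366 = 2·3183. Since 6959 ≡ 7 (mod 8), (2/6959) = +1. Now have (3183/6959).
Both 3183 ≡ 3 and 6959 ≡ 3 (mod 4), so reciprocity gives (3183/6959) = -(6959/3183). Reduce: 6959 ≡ 593 (mod 3183). Now have -(593/3183).
593 ≡ 1 (mod 4), so quadratic reciprocity gives (593/3183) = (3183/593). Reduce: 3183 ≡ 218 (mod 593). Now have -(218/593).
Factor out 2: 218 = 2·109. Since 593 ≡ 1 (mod 8), (2/593) = +1. Now have -(109/593).
109 ≡ 1 (mod 4), so quadratic reciprocity gives (109/593) = (593/109). Reduce: 593 ≡ 48 (mod 109). Now have -(48/109).
Factor out 2: 48 = 2^4·3. Since 109 ≡ 5 (mod 8), (2/109) = -1, and (2/109)^4 = +1. Now have -(3/109).
109 ≡ 1 (mod 4), so quadratic reciprocity gives (3/109) = (109/3). Reduce: 109 ≡ 1 (mod 3). Now have -(1/3).
(1/3) = 1. Collecting the sign factors: -1.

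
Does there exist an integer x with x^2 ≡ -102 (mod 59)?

yes

Reduce the numerator: -102 ≡ 16 (mod 59), so (-102/59) = (16/59).
Factor out 2: 16 = 2^4. Since 59 ≡ 3 (mod 8), (2/59) = -1, and (2/59)^4 = +1. Now have (1/59).
(1/59) = 1. Collecting the sign factors: 1.
(-102/59) = 1, and 59 is prime, so -102 is a quadratic residue mod 59.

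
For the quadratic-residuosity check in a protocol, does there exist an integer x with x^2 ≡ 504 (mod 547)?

Factor out 2: 504 = 2^3·63. Since 547 ≡ 3 (mod 8), (2/547) = -1, and (2/547)^3 = -1. Now have -(63/547).
Both 63 ≡ 3 and 547 ≡ 3 (mod 4), so reciprocity gives (63/547) = -(547/63). Reduce: 547 ≡ 43 (mod 63). Now have (43/63).
Both 43 ≡ 3 and 63 ≡ 3 (mod 4), so reciprocity gives (43/63) = -(63/43). Reduce: 63 ≡ 20 (mod 43). Now have -(20/43).
Factor out 2: 20 = 2^2·5. Since 43 ≡ 3 (mod 8), (2/43) = -1, and (2/43)^2 = +1. Now have -(5/43).
5 ≡ 1 (mod 4), so quadratic reciprocity gives (5/43) = (43/5). Reduce: 43 ≡ 3 (mod 5). Now have -(3/5).
5 ≡ 1 (mod 4), so quadratic reciprocity gives (3/5) = (5/3). Reduce: 5 ≡ 2 (mod 3). Now have -(2/3).
Factor out 2: 2 = 2. Since 3 ≡ 3 (mod 8), (2/3) = -1. Now have (1/3).
(1/3) = 1. Collecting the sign factors: 1.
The Legendre symbol is 1, so x^2 ≡ 504 (mod 547) has solution.

yes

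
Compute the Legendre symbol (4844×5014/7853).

By multiplicativity, (4844·5014/7853) = (4844/7853)·(5014/7853).
First factor (4844/7853):
Factor out 2: 4844 = 2^2·1211. Since 7853 ≡ 5 (mod 8), (2/7853) = -1, and (2/7853)^2 = +1. Now have (1211/7853).
7853 ≡ 1 (mod 4), so quadratic reciprocity gives (1211/7853) = (7853/1211). Reduce: 7853 ≡ 587 (mod 1211). Now have (587/1211).
Both 587 ≡ 3 and 1211 ≡ 3 (mod 4), so reciprocity gives (587/1211) = -(1211/587). Reduce: 1211 ≡ 37 (mod 587). Now have -(37/587).
37 ≡ 1 (mod 4), so quadratic reciprocity gives (37/587) = (587/37). Reduce: 587 ≡ 32 (mod 37). Now have -(32/37).
Factor out 2: 32 = 2^5. Since 37 ≡ 5 (mod 8), (2/37) = -1, and (2/37)^5 = -1. Now have (1/37).
(1/37) = 1. Collecting the sign factors: 1.
Second factor (5014/7853):
Factor out 2: 5014 = 2·2507. Since 7853 ≡ 5 (mod 8), (2/7853) = -1. Now have -(2507/7853).
7853 ≡ 1 (mod 4), so quadratic reciprocity gives (2507/7853) = (7853/2507). Reduce: 7853 ≡ 332 (mod 2507). Now have -(332/2507).
Factor out 2: 332 = 2^2·83. Since 2507 ≡ 3 (mod 8), (2/2507) = -1, and (2/2507)^2 = +1. Now have -(83/2507).
Both 83 ≡ 3 and 2507 ≡ 3 (mod 4), so reciprocity gives (83/2507) = -(2507/83). Reduce: 2507 ≡ 17 (mod 83). Now have (17/83).
17 ≡ 1 (mod 4), so quadratic reciprocity gives (17/83) = (83/17). Reduce: 83 ≡ 15 (mod 17). Now have (15/17).
17 ≡ 1 (mod 4), so quadratic reciprocity gives (15/17) = (17/15). Reduce: 17 ≡ 2 (mod 15). Now have (2/15).
Factor out 2: 2 = 2. Since 15 ≡ 7 (mod 8), (2/15) = +1. Now have (1/15).
(1/15) = 1. Collecting the sign factors: 1.
Product: (1)·(1) = 1.

1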